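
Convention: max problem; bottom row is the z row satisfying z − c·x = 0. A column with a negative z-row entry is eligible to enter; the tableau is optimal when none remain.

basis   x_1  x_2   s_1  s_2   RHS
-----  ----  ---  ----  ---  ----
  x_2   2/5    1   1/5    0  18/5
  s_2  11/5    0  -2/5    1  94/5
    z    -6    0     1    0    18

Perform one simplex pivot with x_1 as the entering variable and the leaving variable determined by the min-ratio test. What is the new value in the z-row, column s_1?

Ratio test on column x_1 — row 1: (18/5)/(2/5) = 9; row 2: (94/5)/(11/5) = 94/11. Minimum is 94/11 at row 2 (s_2 leaves); pivot element 11/5.
Divide row 2 by 11/5; eliminate column x_1 from the other rows.
z-row update in column s_1: 1 − (-6)·(-2/11) = -1/11.

-1/11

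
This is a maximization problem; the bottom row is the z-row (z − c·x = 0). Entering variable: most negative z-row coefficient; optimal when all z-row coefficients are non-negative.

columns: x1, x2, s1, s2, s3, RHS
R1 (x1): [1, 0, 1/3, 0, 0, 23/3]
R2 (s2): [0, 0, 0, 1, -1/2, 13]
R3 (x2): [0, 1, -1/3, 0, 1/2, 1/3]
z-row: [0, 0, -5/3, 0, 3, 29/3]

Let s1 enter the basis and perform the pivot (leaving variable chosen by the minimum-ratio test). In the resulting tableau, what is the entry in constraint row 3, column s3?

Ratio test on column s1 — row 1: (23/3)/(1/3) = 23; row 2: entry 0 ≤ 0; row 3: entry -1/3 ≤ 0. Minimum is 23 at row 1 (x1 leaves); pivot element 1/3.
Divide row 1 by 1/3; eliminate column s1 from the other rows.
Row 3 update in column s3: 1/2 − (-1/3)·0 = 1/2.

1/2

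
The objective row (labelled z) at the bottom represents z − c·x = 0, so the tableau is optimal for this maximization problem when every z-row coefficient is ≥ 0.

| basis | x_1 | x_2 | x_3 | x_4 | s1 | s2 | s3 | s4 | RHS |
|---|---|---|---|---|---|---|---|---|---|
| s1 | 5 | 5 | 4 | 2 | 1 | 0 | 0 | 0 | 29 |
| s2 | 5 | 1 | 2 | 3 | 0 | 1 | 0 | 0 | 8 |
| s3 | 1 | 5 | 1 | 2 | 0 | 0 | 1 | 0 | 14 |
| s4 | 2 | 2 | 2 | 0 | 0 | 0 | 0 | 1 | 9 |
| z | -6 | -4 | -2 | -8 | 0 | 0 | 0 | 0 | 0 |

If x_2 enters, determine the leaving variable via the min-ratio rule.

s3

Column x_2 entries and ratios — s1: 29/5 = 29/5; s2: 8/1 = 8; s3: 14/5 = 14/5; s4: 9/2 = 9/2.
Smallest ratio is 14/5 in the row of s3, so s3 leaves.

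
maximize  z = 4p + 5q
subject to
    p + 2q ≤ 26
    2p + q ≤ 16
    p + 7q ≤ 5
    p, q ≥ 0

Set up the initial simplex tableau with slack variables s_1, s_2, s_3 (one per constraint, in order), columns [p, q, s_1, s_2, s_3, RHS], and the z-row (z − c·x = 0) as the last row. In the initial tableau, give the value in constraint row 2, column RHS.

16

The RHS of constraint 2 is b_2 = 16.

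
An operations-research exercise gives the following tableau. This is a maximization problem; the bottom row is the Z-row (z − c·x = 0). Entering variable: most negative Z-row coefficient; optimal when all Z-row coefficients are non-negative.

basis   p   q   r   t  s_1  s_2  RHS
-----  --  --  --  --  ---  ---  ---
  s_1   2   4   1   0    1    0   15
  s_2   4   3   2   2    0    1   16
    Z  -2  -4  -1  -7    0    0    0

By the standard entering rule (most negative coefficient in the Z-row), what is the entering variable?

Negative Z-row entries: p: -2, q: -4, r: -1, t: -7.
The most negative is -7 in column t, so t enters.

t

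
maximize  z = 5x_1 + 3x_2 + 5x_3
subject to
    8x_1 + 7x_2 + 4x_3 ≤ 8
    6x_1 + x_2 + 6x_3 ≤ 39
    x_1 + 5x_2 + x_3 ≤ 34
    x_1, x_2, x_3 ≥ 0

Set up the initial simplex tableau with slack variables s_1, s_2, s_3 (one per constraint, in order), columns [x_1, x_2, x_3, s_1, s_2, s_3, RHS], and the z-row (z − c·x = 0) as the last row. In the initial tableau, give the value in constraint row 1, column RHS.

The RHS of constraint 1 is b_1 = 8.

8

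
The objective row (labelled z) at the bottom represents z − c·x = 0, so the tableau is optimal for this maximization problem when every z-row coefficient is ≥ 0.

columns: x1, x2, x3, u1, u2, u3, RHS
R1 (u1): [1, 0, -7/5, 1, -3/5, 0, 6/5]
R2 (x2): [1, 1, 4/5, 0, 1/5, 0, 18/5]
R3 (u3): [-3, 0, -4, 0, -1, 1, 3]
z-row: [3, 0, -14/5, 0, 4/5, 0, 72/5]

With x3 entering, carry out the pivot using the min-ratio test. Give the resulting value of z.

Ratio test on column x3 — row 1: entry -7/5 ≤ 0; row 2: (18/5)/(4/5) = 9/2; row 3: entry -4 ≤ 0. Minimum is 9/2 at row 2 (x2 leaves); pivot element 4/5.
Pivot on row 2; the z-row RHS becomes 72/5 − (-14/5)·(9/2) = 27.

27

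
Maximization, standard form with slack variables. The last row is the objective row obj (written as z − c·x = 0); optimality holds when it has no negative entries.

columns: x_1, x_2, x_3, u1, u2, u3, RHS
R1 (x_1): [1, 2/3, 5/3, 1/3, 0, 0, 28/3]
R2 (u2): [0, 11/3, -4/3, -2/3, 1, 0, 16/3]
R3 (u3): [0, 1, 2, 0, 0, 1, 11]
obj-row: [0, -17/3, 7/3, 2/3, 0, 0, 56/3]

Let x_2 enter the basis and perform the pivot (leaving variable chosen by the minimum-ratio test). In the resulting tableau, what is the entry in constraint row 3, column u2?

-3/11

Ratio test on column x_2 — row 1: (28/3)/(2/3) = 14; row 2: (16/3)/(11/3) = 16/11; row 3: 11/1 = 11. Minimum is 16/11 at row 2 (u2 leaves); pivot element 11/3.
Divide row 2 by 11/3; eliminate column x_2 from the other rows.
Row 3 update in column u2: 0 − 1·(3/11) = -3/11.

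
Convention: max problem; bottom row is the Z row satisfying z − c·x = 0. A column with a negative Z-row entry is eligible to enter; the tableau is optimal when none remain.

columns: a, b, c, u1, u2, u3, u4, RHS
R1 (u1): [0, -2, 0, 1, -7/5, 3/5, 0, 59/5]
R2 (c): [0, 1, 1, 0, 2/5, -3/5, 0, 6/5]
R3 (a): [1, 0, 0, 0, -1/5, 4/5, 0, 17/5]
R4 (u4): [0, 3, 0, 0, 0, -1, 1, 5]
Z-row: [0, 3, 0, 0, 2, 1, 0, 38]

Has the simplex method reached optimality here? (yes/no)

Every Z-row coefficient is ≥ 0, so the tableau is optimal.

yes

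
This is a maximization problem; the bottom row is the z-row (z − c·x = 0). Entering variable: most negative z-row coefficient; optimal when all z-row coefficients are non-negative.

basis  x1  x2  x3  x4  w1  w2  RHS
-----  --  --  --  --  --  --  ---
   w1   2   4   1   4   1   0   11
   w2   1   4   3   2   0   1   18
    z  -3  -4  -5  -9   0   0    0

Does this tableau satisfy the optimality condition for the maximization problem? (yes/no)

The z-row has a negative entry -9 in column x4, so it is not optimal.

no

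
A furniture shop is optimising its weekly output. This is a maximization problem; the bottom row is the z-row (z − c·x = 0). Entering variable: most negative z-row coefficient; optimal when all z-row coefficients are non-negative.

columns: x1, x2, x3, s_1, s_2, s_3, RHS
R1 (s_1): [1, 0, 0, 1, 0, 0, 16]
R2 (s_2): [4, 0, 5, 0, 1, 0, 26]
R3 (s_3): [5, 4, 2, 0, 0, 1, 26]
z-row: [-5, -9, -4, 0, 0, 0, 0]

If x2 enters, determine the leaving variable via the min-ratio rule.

s_3

Column x2 entries and ratios — s_1: 0 ≤ 0, skip; s_2: 0 ≤ 0, skip; s_3: 26/4 = 13/2.
Smallest ratio is 13/2 in the row of s_3, so s_3 leaves.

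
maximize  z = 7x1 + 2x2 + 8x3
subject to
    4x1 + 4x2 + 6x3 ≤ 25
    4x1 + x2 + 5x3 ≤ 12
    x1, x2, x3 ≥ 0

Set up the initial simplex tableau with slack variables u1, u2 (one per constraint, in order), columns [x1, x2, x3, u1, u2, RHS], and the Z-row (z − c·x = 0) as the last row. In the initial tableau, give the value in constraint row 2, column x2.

Constraint 2 has coefficient 1 on x2.

1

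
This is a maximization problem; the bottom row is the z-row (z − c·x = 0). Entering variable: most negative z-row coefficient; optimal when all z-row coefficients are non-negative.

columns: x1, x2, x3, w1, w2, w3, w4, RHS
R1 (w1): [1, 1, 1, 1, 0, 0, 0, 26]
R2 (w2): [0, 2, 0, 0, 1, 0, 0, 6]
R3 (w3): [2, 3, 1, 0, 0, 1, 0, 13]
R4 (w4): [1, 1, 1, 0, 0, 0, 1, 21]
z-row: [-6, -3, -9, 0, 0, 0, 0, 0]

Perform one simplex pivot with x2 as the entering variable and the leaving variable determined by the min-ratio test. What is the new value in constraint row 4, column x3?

Ratio test on column x2 — row 1: 26/1 = 26; row 2: 6/2 = 3; row 3: 13/3 = 13/3; row 4: 21/1 = 21. Minimum is 3 at row 2 (w2 leaves); pivot element 2.
Divide row 2 by 2; eliminate column x2 from the other rows.
Row 4 update in column x3: 1 − 1·0 = 1.

1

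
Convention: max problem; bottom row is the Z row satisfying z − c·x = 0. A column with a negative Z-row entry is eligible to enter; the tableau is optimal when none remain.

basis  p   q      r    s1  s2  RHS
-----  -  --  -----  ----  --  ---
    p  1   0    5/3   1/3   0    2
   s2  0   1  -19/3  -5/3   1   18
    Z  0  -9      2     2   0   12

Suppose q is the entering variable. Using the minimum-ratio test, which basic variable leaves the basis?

s2

Column q entries and ratios — p: 0 ≤ 0, skip; s2: 18/1 = 18.
Smallest ratio is 18 in the row of s2, so s2 leaves.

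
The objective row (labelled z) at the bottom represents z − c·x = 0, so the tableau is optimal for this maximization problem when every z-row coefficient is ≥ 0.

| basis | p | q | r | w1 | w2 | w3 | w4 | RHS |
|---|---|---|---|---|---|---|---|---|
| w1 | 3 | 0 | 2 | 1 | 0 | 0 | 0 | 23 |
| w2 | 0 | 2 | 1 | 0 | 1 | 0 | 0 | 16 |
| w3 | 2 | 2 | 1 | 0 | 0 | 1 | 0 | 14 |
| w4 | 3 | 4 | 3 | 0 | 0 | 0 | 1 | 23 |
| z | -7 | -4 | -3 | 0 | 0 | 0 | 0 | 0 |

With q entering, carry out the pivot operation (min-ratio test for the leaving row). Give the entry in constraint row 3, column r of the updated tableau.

-1/2

Ratio test on column q — row 1: entry 0 ≤ 0; row 2: 16/2 = 8; row 3: 14/2 = 7; row 4: 23/4 = 23/4. Minimum is 23/4 at row 4 (w4 leaves); pivot element 4.
Divide row 4 by 4; eliminate column q from the other rows.
Row 3 update in column r: 1 − 2·(3/4) = -1/2.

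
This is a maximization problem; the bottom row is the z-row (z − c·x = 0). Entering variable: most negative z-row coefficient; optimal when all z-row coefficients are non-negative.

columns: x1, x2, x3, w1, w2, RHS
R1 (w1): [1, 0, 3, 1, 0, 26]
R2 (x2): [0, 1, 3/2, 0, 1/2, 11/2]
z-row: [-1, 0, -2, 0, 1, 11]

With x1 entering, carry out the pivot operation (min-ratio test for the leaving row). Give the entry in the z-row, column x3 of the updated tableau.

1

Ratio test on column x1 — row 1: 26/1 = 26; row 2: entry 0 ≤ 0. Minimum is 26 at row 1 (w1 leaves); pivot element 1.
Divide row 1 by 1; eliminate column x1 from the other rows.
z-row update in column x3: -2 − (-1)·3 = 1.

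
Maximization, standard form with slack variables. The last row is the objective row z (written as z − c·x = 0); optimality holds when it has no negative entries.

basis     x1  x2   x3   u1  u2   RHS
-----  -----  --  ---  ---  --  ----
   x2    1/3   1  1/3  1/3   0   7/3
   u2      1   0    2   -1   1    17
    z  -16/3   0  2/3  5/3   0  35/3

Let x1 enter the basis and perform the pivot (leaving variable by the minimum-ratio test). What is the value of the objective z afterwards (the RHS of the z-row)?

Ratio test on column x1 — row 1: (7/3)/(1/3) = 7; row 2: 17/1 = 17. Minimum is 7 at row 1 (x2 leaves); pivot element 1/3.
Pivot on row 1; the z-row RHS becomes 35/3 − (-16/3)·7 = 49.

49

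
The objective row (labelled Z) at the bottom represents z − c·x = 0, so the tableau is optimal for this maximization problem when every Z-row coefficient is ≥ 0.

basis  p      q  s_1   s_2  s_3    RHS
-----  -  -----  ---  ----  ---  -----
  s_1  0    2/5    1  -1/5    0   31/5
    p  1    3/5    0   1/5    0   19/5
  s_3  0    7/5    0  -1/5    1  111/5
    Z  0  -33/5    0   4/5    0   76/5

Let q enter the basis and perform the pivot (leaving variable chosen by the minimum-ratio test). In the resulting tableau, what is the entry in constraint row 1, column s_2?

-1/3

Ratio test on column q — row 1: (31/5)/(2/5) = 31/2; row 2: (19/5)/(3/5) = 19/3; row 3: (111/5)/(7/5) = 111/7. Minimum is 19/3 at row 2 (p leaves); pivot element 3/5.
Divide row 2 by 3/5; eliminate column q from the other rows.
Row 1 update in column s_2: -1/5 − (2/5)·(1/3) = -1/3.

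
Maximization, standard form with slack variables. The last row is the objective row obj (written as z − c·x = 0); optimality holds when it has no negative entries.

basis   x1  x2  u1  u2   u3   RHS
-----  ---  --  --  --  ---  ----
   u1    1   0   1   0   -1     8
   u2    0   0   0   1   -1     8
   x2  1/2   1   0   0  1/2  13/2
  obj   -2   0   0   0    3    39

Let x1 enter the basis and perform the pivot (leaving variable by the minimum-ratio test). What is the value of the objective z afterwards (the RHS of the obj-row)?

Ratio test on column x1 — row 1: 8/1 = 8; row 2: entry 0 ≤ 0; row 3: (13/2)/(1/2) = 13. Minimum is 8 at row 1 (u1 leaves); pivot element 1.
Pivot on row 1; the obj-row RHS becomes 39 − (-2)·8 = 55.

55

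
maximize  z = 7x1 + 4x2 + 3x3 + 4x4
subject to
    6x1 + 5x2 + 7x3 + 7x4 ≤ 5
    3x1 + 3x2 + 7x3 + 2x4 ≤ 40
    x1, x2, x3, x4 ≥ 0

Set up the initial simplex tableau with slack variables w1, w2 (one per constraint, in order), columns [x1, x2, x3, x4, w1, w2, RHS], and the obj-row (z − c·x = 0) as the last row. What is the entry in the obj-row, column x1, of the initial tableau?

The obj-row carries the negated objective coefficients: the x1 entry is -7.

-7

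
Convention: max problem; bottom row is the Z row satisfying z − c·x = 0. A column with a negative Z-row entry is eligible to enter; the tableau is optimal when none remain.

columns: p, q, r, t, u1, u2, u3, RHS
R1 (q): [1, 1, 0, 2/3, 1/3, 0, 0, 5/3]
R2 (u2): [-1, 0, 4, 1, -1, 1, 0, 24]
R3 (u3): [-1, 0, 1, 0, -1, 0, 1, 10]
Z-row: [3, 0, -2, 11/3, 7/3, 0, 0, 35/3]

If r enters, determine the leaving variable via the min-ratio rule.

u2

Column r entries and ratios — q: 0 ≤ 0, skip; u2: 24/4 = 6; u3: 10/1 = 10.
Smallest ratio is 6 in the row of u2, so u2 leaves.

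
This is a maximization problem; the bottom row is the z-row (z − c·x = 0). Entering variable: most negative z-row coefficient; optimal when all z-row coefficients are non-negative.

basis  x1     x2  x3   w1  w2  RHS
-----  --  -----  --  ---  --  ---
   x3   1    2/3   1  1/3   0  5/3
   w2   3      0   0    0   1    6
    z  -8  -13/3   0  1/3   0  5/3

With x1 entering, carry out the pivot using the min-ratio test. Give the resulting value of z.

Ratio test on column x1 — row 1: (5/3)/1 = 5/3; row 2: 6/3 = 2. Minimum is 5/3 at row 1 (x3 leaves); pivot element 1.
Pivot on row 1; the z-row RHS becomes 5/3 − (-8)·(5/3) = 15.

15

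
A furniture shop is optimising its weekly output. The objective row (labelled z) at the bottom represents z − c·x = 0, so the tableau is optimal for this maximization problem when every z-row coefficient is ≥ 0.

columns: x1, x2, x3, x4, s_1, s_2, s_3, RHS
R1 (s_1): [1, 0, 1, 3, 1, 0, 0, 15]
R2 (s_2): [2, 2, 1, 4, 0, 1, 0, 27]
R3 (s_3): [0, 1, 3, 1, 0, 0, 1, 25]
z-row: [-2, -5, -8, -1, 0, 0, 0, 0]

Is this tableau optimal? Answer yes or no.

no

The z-row has a negative entry -8 in column x3, so it is not optimal.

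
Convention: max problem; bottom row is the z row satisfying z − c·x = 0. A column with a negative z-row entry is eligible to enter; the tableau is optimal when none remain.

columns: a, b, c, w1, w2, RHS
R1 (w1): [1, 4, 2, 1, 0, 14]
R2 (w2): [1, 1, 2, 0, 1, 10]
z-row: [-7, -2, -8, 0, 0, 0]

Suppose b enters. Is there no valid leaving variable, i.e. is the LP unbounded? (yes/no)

Column b has positive entries in row(s) 1, 2, so the ratio test bounds it — not unbounded.

no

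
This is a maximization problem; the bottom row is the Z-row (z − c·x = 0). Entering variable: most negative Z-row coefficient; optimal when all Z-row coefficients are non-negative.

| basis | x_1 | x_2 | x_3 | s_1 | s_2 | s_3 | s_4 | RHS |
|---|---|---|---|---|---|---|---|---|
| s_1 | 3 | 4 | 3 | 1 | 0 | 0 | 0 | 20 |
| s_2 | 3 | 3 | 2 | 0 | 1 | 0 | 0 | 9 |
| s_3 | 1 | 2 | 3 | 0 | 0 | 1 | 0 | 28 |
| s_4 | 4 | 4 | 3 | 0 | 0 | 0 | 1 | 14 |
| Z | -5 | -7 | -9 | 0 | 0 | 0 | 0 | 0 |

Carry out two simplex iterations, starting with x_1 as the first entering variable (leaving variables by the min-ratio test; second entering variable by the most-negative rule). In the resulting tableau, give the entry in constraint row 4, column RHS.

Ratio test on column x_1 — row 1: 20/3 = 20/3; row 2: 9/3 = 3; row 3: 28/1 = 28; row 4: 14/4 = 7/2. Minimum is 3 at row 2 (s_2 leaves); pivot element 3.
Divide row 2 by 3; eliminate column x_1 from the other rows.
Second iteration: most negative Z-row entry is -17/3 in column x_3, so x_3 enters.
Ratio test on column x_3 — row 1: 11/1 = 11; row 2: 3/(2/3) = 9/2; row 3: 25/(7/3) = 75/7; row 4: 2/(1/3) = 6. Minimum is 9/2 at row 2 (x_1 leaves); pivot element 2/3.
Divide row 2 by 2/3; eliminate column x_3 from the other rows.
After both pivots, the entry at constraint row 4, column RHS is 1/2.

1/2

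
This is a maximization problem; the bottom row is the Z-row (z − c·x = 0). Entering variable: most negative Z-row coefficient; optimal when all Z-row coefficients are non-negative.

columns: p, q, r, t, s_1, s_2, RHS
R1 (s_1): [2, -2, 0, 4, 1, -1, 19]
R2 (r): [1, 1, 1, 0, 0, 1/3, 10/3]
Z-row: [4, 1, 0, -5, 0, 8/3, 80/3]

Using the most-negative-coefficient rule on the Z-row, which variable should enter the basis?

t

Negative Z-row entries: t: -5.
The most negative is -5 in column t, so t enters.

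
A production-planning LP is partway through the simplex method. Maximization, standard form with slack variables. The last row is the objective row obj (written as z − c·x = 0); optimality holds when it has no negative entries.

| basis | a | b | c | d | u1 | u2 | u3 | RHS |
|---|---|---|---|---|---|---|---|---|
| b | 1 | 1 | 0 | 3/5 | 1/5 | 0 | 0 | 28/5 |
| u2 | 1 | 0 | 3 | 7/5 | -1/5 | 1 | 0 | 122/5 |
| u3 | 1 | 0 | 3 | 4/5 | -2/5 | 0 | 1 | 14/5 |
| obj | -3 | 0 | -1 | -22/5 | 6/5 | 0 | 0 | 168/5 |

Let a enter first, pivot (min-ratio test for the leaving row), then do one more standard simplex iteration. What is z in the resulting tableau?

49

Ratio test on column a — row 1: (28/5)/1 = 28/5; row 2: (122/5)/1 = 122/5; row 3: (14/5)/1 = 14/5. Minimum is 14/5 at row 3 (u3 leaves); pivot element 1.
Pivot on row 3; the obj-row RHS becomes 168/5 − (-3)·(14/5) = 42.
Next entering variable (most negative obj-row entry -2): d.
Ratio test on column d — row 1: entry -1/5 ≤ 0; row 2: (108/5)/(3/5) = 36; row 3: (14/5)/(4/5) = 7/2. Minimum is 7/2 at row 3 (a leaves); pivot element 4/5.
After the second pivot the obj-row RHS is 42 − (-2)·(7/2) = 49.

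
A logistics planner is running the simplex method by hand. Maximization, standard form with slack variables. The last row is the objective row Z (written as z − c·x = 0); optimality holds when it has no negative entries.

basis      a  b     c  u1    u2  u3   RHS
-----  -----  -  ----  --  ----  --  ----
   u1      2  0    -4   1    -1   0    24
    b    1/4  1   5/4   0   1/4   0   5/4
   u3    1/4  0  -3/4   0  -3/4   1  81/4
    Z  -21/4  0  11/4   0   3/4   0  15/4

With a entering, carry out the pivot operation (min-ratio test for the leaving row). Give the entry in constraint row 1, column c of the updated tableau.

-14

Ratio test on column a — row 1: 24/2 = 12; row 2: (5/4)/(1/4) = 5; row 3: (81/4)/(1/4) = 81. Minimum is 5 at row 2 (b leaves); pivot element 1/4.
Divide row 2 by 1/4; eliminate column a from the other rows.
Row 1 update in column c: -4 − 2·5 = -14.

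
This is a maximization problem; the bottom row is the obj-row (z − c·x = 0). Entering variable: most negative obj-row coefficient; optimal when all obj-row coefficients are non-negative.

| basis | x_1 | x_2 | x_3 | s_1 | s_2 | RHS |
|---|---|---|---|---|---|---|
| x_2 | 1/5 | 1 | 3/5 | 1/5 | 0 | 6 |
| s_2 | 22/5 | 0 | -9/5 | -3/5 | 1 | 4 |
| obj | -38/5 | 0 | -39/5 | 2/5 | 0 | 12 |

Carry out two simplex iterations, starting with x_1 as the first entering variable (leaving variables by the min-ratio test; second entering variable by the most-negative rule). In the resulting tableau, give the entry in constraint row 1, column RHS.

Ratio test on column x_1 — row 1: 6/(1/5) = 30; row 2: 4/(22/5) = 10/11. Minimum is 10/11 at row 2 (s_2 leaves); pivot element 22/5.
Divide row 2 by 22/5; eliminate column x_1 from the other rows.
Second iteration: most negative obj-row entry is -120/11 in column x_3, so x_3 enters.
Ratio test on column x_3 — row 1: (64/11)/(15/22) = 128/15; row 2: entry -9/22 ≤ 0. Minimum is 128/15 at row 1 (x_2 leaves); pivot element 15/22.
Divide row 1 by 15/22; eliminate column x_3 from the other rows.
After both pivots, the entry at constraint row 1, column RHS is 128/15.

128/15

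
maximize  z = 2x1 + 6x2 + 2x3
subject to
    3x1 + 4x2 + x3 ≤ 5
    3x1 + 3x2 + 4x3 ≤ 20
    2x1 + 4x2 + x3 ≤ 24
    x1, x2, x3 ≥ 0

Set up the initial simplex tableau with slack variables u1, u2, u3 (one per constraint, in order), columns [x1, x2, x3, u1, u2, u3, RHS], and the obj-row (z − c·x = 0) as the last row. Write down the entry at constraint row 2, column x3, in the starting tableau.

4

Constraint 2 has coefficient 4 on x3.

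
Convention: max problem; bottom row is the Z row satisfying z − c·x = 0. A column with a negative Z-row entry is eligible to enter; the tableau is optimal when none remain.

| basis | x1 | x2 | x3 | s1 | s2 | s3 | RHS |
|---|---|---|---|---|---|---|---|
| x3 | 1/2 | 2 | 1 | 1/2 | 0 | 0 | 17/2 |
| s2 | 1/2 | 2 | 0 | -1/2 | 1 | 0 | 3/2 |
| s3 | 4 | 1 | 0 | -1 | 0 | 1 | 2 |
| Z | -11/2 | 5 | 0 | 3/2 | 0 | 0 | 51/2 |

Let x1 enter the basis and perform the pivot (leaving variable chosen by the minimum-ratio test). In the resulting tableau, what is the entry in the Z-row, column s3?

11/8

Ratio test on column x1 — row 1: (17/2)/(1/2) = 17; row 2: (3/2)/(1/2) = 3; row 3: 2/4 = 1/2. Minimum is 1/2 at row 3 (s3 leaves); pivot element 4.
Divide row 3 by 4; eliminate column x1 from the other rows.
Z-row update in column s3: 0 − (-11/2)·(1/4) = 11/8.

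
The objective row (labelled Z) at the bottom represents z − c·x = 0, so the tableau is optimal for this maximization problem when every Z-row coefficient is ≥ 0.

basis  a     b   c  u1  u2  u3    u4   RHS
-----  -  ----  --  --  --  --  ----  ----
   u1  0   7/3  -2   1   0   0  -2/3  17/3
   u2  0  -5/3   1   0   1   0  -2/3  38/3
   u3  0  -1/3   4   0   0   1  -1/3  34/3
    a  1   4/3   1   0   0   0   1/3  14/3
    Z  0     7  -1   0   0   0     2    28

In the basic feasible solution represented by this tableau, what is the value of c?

c is not in the basis, so in the current basic feasible solution c = 0.

0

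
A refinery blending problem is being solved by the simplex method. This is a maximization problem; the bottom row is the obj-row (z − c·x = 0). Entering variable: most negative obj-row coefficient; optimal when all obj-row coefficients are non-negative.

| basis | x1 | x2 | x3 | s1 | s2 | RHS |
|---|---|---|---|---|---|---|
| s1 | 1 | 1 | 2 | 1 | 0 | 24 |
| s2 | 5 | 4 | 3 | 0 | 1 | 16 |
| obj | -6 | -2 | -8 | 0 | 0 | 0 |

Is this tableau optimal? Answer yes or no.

no

The obj-row has a negative entry -8 in column x3, so it is not optimal.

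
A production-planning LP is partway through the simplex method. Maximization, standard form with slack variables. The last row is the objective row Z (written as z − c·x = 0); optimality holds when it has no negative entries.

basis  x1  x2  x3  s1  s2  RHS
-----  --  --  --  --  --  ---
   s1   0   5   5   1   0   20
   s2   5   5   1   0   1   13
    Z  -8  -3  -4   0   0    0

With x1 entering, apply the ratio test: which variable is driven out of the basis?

Column x1 entries and ratios — s1: 0 ≤ 0, skip; s2: 13/5 = 13/5.
Smallest ratio is 13/5 in the row of s2, so s2 leaves.

s2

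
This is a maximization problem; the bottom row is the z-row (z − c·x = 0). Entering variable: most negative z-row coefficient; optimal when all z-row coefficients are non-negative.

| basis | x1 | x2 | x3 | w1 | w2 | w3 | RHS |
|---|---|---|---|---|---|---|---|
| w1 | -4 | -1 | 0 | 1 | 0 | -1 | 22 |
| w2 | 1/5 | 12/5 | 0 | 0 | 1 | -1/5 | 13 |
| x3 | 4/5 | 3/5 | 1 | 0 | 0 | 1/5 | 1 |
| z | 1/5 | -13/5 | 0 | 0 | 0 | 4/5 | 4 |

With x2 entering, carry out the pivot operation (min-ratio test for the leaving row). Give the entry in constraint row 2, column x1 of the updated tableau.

Ratio test on column x2 — row 1: entry -1 ≤ 0; row 2: 13/(12/5) = 65/12; row 3: 1/(3/5) = 5/3. Minimum is 5/3 at row 3 (x3 leaves); pivot element 3/5.
Divide row 3 by 3/5; eliminate column x2 from the other rows.
Row 2 update in column x1: 1/5 − (12/5)·(4/3) = -3.

-3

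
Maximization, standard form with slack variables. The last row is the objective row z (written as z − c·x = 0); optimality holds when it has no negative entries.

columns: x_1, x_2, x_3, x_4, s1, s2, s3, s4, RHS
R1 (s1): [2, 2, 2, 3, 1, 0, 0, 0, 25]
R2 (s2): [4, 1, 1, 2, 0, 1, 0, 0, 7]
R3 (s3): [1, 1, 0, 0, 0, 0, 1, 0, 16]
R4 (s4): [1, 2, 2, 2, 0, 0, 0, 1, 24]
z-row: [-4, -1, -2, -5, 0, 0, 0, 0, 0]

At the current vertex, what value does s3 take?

s3 is basic (row 3); its value is the RHS of that row, 16.

16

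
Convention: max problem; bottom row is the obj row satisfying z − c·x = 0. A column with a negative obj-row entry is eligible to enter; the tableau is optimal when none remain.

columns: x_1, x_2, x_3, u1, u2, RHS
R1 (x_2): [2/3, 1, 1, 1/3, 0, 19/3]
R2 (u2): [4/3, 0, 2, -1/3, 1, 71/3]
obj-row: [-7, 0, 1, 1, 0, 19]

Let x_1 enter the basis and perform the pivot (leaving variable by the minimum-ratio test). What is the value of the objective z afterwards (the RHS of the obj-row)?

171/2

Ratio test on column x_1 — row 1: (19/3)/(2/3) = 19/2; row 2: (71/3)/(4/3) = 71/4. Minimum is 19/2 at row 1 (x_2 leaves); pivot element 2/3.
Pivot on row 1; the obj-row RHS becomes 19 − (-7)·(19/2) = 171/2.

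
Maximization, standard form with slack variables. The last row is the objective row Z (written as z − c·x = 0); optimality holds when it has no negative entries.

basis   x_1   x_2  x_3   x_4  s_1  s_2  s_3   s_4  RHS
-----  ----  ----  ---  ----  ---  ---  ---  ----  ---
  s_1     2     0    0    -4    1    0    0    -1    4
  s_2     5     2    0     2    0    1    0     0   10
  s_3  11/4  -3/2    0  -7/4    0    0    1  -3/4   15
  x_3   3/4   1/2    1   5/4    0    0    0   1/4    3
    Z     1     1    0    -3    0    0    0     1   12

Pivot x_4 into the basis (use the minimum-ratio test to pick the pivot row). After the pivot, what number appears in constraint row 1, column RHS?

68/5

Ratio test on column x_4 — row 1: entry -4 ≤ 0; row 2: 10/2 = 5; row 3: entry -7/4 ≤ 0; row 4: 3/(5/4) = 12/5. Minimum is 12/5 at row 4 (x_3 leaves); pivot element 5/4.
Divide row 4 by 5/4; eliminate column x_4 from the other rows.
Row 1 update in column RHS: 4 − (-4)·(12/5) = 68/5.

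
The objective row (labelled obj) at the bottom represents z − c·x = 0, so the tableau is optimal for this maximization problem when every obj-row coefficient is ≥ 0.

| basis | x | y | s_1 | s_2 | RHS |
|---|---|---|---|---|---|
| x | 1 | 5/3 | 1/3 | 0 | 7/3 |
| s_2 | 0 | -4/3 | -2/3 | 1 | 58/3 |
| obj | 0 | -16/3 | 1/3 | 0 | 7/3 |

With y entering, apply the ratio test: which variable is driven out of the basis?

x

Column y entries and ratios — x: (7/3)/(5/3) = 7/5; s_2: -4/3 ≤ 0, skip.
Smallest ratio is 7/5 in the row of x, so x leaves.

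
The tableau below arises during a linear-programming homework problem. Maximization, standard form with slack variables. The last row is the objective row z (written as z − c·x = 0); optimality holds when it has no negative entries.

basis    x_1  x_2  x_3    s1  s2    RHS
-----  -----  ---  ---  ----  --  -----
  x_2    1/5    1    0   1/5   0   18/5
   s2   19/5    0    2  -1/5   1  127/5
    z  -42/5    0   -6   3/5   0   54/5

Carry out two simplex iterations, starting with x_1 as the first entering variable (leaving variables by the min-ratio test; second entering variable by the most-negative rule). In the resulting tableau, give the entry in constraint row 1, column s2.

Ratio test on column x_1 — row 1: (18/5)/(1/5) = 18; row 2: (127/5)/(19/5) = 127/19. Minimum is 127/19 at row 2 (s2 leaves); pivot element 19/5.
Divide row 2 by 19/5; eliminate column x_1 from the other rows.
Second iteration: most negative z-row entry is -30/19 in column x_3, so x_3 enters.
Ratio test on column x_3 — row 1: entry -2/19 ≤ 0; row 2: (127/19)/(10/19) = 127/10. Minimum is 127/10 at row 2 (x_1 leaves); pivot element 10/19.
Divide row 2 by 10/19; eliminate column x_3 from the other rows.
After both pivots, the entry at constraint row 1, column s2 is 0.

0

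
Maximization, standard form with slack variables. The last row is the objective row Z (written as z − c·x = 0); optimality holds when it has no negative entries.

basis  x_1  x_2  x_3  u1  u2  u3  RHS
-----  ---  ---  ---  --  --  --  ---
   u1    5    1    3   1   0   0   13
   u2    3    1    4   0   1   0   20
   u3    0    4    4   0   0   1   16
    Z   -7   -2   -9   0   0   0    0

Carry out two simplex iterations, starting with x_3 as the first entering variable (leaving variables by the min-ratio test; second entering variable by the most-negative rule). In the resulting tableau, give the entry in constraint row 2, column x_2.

-9/5

Ratio test on column x_3 — row 1: 13/3 = 13/3; row 2: 20/4 = 5; row 3: 16/4 = 4. Minimum is 4 at row 3 (u3 leaves); pivot element 4.
Divide row 3 by 4; eliminate column x_3 from the other rows.
Second iteration: most negative Z-row entry is -7 in column x_1, so x_1 enters.
Ratio test on column x_1 — row 1: 1/5 = 1/5; row 2: 4/3 = 4/3; row 3: entry 0 ≤ 0. Minimum is 1/5 at row 1 (u1 leaves); pivot element 5.
Divide row 1 by 5; eliminate column x_1 from the other rows.
After both pivots, the entry at constraint row 2, column x_2 is -9/5.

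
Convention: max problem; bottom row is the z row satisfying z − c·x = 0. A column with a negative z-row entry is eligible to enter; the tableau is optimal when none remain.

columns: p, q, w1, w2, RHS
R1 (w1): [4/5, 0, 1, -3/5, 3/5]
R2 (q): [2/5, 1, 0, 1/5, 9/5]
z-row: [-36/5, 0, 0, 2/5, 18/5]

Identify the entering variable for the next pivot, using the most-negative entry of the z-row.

Negative z-row entries: p: -36/5.
The most negative is -36/5 in column p, so p enters.

p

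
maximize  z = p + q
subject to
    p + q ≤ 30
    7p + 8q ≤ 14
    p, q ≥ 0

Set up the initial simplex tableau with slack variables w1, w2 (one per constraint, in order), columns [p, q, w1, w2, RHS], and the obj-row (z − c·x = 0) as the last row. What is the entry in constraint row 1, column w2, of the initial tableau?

Slack w2 belongs to constraint 2; its column is the unit vector e_2, so the entry in row 1 is 0.

0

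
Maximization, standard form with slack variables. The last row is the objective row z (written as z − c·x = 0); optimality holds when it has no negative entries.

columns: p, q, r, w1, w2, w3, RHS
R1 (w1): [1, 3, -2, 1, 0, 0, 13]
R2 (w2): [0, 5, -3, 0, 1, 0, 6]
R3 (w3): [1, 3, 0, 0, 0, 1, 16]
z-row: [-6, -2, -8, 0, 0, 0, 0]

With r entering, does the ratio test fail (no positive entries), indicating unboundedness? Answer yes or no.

Every constraint-row entry in column r is ≤ 0, so increasing r is unbounded.

yes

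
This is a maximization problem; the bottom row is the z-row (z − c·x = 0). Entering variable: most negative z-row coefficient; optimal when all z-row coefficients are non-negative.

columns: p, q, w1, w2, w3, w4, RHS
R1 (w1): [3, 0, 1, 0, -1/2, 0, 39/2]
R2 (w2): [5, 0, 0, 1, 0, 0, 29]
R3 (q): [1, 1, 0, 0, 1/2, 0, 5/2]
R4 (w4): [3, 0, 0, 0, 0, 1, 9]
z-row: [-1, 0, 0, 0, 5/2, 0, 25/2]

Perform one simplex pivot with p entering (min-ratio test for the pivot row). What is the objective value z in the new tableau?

Ratio test on column p — row 1: (39/2)/3 = 13/2; row 2: 29/5 = 29/5; row 3: (5/2)/1 = 5/2; row 4: 9/3 = 3. Minimum is 5/2 at row 3 (q leaves); pivot element 1.
Pivot on row 3; the z-row RHS becomes 25/2 − (-1)·(5/2) = 15.

15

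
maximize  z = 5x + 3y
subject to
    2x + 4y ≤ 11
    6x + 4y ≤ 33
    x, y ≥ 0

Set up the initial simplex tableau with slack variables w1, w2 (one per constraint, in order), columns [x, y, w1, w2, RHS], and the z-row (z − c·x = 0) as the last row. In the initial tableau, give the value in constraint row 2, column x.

6

Constraint 2 has coefficient 6 on x.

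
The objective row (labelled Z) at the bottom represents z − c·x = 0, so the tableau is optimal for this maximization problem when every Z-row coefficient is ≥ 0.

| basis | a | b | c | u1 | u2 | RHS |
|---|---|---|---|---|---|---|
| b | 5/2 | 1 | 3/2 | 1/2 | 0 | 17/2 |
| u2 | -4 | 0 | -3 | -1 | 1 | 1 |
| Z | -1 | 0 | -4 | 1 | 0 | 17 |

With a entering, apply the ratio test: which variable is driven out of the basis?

b

Column a entries and ratios — b: (17/2)/(5/2) = 17/5; u2: -4 ≤ 0, skip.
Smallest ratio is 17/5 in the row of b, so b leaves.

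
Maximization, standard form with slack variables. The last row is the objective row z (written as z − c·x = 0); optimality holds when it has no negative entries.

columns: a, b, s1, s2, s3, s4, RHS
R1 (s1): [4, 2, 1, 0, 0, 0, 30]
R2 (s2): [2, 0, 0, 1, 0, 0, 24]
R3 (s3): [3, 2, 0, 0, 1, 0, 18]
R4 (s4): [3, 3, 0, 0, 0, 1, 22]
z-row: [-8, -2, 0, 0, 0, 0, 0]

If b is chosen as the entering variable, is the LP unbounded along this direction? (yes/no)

Column b has positive entries in row(s) 1, 3, 4, so the ratio test bounds it — not unbounded.

no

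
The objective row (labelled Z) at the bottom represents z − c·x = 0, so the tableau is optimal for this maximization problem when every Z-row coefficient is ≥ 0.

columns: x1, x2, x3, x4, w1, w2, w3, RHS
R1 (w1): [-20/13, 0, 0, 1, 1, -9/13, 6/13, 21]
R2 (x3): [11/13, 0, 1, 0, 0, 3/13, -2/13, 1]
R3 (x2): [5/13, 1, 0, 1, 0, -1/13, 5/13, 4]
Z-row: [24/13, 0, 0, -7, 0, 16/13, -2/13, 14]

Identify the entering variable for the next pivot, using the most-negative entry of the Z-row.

x4

Negative Z-row entries: x4: -7, w3: -2/13.
The most negative is -7 in column x4, so x4 enters.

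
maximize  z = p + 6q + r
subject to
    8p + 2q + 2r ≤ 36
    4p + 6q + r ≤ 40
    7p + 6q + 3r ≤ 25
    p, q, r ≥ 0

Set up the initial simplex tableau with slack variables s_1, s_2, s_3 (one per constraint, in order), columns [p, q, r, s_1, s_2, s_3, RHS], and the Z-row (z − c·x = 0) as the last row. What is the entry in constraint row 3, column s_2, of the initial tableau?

Slack s_2 belongs to constraint 2; its column is the unit vector e_2, so the entry in row 3 is 0.

0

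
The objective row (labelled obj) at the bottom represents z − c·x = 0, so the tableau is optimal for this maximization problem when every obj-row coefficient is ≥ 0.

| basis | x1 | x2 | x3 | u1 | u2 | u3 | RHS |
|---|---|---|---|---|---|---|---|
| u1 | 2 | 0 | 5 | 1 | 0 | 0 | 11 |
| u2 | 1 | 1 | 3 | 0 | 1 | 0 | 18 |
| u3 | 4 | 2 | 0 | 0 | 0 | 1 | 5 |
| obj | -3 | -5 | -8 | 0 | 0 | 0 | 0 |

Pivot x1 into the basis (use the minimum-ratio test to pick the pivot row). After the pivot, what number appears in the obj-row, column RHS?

15/4

Ratio test on column x1 — row 1: 11/2 = 11/2; row 2: 18/1 = 18; row 3: 5/4 = 5/4. Minimum is 5/4 at row 3 (u3 leaves); pivot element 4.
Divide row 3 by 4; eliminate column x1 from the other rows.
obj-row update in column RHS: 0 − (-3)·(5/4) = 15/4.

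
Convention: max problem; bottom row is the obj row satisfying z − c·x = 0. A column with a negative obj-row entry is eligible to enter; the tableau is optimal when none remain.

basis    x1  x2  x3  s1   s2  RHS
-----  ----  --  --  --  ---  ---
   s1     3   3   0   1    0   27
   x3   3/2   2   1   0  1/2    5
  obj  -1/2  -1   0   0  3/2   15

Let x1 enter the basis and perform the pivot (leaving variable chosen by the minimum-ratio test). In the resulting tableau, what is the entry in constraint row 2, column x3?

Ratio test on column x1 — row 1: 27/3 = 9; row 2: 5/(3/2) = 10/3. Minimum is 10/3 at row 2 (x3 leaves); pivot element 3/2.
Divide row 2 by 3/2; eliminate column x1 from the other rows.
In the new row 2, the x3 entry is the old entry divided by the pivot: 1/(3/2) = 2/3.

2/3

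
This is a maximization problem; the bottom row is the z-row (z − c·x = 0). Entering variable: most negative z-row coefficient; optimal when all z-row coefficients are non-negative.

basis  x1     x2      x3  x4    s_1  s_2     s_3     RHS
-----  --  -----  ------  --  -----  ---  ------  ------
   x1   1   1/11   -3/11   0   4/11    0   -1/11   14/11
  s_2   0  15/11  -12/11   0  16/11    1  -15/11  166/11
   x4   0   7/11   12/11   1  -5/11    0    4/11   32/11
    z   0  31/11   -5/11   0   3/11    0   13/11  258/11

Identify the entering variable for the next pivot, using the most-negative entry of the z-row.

x3

Negative z-row entries: x3: -5/11.
The most negative is -5/11 in column x3, so x3 enters.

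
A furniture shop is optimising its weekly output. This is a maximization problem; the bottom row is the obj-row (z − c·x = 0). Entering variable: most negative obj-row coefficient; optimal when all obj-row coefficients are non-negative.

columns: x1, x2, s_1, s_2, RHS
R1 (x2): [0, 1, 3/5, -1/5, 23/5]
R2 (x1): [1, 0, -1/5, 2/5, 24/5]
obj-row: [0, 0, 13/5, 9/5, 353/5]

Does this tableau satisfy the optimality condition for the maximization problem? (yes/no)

yes

Every obj-row coefficient is ≥ 0, so the tableau is optimal.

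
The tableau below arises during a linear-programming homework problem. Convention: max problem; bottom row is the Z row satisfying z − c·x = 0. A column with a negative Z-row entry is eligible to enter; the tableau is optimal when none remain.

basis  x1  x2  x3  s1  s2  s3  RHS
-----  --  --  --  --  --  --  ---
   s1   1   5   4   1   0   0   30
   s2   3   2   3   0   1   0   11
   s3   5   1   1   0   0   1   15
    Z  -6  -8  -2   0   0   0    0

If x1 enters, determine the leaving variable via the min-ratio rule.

s3

Column x1 entries and ratios — s1: 30/1 = 30; s2: 11/3 = 11/3; s3: 15/5 = 3.
Smallest ratio is 3 in the row of s3, so s3 leaves.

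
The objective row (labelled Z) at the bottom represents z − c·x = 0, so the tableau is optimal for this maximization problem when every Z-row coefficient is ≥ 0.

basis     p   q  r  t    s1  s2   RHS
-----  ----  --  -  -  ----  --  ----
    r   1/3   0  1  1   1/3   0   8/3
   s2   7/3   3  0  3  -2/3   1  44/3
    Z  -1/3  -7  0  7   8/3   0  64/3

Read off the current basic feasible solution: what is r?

8/3

r is basic (row 1); its value is the RHS of that row, 8/3.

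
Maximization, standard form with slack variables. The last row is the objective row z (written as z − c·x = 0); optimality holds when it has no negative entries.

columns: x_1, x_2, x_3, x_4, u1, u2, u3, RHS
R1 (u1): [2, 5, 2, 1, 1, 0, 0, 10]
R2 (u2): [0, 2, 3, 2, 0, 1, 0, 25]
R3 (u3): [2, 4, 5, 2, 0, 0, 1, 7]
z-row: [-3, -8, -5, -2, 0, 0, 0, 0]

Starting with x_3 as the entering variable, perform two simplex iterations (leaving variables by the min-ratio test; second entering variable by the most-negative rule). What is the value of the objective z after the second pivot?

14

Ratio test on column x_3 — row 1: 10/2 = 5; row 2: 25/3 = 25/3; row 3: 7/5 = 7/5. Minimum is 7/5 at row 3 (u3 leaves); pivot element 5.
Pivot on row 3; the z-row RHS becomes 0 − (-5)·(7/5) = 7.
Next entering variable (most negative z-row entry -4): x_2.
Ratio test on column x_2 — row 1: (36/5)/(17/5) = 36/17; row 2: entry -2/5 ≤ 0; row 3: (7/5)/(4/5) = 7/4. Minimum is 7/4 at row 3 (x_3 leaves); pivot element 4/5.
After the second pivot the z-row RHS is 7 − (-4)·(7/4) = 14.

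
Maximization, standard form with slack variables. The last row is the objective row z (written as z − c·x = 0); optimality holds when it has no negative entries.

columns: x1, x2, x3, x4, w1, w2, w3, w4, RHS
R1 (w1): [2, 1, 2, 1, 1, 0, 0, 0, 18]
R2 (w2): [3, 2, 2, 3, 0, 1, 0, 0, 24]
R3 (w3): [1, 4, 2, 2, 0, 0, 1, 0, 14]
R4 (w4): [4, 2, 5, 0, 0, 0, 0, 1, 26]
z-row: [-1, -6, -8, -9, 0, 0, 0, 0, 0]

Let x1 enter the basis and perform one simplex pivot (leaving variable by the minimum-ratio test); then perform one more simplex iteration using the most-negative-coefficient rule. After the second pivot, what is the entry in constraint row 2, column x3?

-7/12

Ratio test on column x1 — row 1: 18/2 = 9; row 2: 24/3 = 8; row 3: 14/1 = 14; row 4: 26/4 = 13/2. Minimum is 13/2 at row 4 (w4 leaves); pivot element 4.
Divide row 4 by 4; eliminate column x1 from the other rows.
Second iteration: most negative z-row entry is -9 in column x4, so x4 enters.
Ratio test on column x4 — row 1: 5/1 = 5; row 2: (9/2)/3 = 3/2; row 3: (15/2)/2 = 15/4; row 4: entry 0 ≤ 0. Minimum is 3/2 at row 2 (w2 leaves); pivot element 3.
Divide row 2 by 3; eliminate column x4 from the other rows.
After both pivots, the entry at constraint row 2, column x3 is -7/12.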